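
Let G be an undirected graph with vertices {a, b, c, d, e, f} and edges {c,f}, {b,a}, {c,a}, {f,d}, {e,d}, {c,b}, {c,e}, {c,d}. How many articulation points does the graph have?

Removing c increases the component count from 1 to 2, so c is a cut vertex.
By contrast removing d leaves 1 component; it is not a cut vertex. No other vertex is a cut vertex either.

1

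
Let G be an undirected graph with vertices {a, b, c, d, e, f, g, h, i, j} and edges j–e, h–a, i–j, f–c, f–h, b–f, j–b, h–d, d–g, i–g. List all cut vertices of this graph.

Removing f increases the component count from 1 to 2, so f is a cut vertex.
Removing h increases the component count from 1 to 2, so h is a cut vertex.
Removing j increases the component count from 1 to 2, so j is a cut vertex.
By contrast removing a leaves 1 component; it is not a cut vertex. No other vertex is a cut vertex either.

f, h, j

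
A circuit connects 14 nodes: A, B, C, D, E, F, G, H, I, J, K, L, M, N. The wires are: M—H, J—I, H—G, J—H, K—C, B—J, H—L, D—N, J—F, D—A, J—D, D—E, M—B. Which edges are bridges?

A-D, C-K, D-E, D-J, D-N, F-J, G-H, H-L, I-J

The edges on the cycle M-B-J-H-M are not bridges since each lies on that cycle.
But removing J—I disconnects J from I; removing L—H disconnects L from H; removing J—F disconnects J from F; removing D—E disconnects D from E — these are bridges.
In total 9 edges are bridges.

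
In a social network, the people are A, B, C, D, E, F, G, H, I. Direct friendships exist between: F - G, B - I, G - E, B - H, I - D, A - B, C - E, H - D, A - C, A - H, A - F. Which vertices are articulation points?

Removing A increases the component count from 1 to 2, so A is a cut vertex.
By contrast removing G leaves 1 component; it is not a cut vertex. No other vertex is a cut vertex either.

A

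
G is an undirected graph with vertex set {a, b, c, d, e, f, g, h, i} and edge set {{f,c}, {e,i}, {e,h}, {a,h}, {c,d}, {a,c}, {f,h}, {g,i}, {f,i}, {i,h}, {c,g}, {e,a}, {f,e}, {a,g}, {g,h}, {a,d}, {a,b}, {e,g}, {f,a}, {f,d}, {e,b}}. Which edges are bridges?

none

The edges on the cycle e-a-b-e are not bridges since each lies on that cycle.
Every edge lies on some cycle, so there are no bridges.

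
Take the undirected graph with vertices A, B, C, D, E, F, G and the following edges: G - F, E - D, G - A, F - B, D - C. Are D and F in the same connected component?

The component containing D is {C, D, E}, and F is not in it.

No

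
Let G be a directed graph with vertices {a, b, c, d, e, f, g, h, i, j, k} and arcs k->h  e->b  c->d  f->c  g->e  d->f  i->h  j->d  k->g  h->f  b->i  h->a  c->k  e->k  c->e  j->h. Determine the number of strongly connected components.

{b, c, d, e, f, g, h, i, k} are all mutually reachable — one SCC of size 9.
{a} is an SCC by itself.
{j} is an SCC by itself.
That gives 3 strongly connected components.

3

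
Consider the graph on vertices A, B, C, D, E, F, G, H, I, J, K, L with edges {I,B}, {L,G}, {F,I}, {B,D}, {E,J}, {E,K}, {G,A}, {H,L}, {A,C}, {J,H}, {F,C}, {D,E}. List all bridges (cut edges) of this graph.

The edges on the cycle F-I-B-D-E-J-H-L-G-A-C-F are not bridges since each lies on that cycle.
But removing K–E disconnects K from E — this is a bridge.

E-K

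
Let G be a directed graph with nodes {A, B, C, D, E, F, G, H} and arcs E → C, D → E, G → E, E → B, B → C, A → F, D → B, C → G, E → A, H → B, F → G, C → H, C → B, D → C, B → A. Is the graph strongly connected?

There is no directed path from E to D, so the graph is not strongly connected.

No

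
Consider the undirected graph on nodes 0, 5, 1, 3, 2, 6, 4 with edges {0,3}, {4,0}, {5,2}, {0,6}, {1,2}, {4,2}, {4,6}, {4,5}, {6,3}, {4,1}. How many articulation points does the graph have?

Removing 4 increases the component count from 1 to 2, so 4 is a cut vertex.
By contrast removing 6 leaves 1 component; it is not a cut vertex. No other vertex is a cut vertex either.

1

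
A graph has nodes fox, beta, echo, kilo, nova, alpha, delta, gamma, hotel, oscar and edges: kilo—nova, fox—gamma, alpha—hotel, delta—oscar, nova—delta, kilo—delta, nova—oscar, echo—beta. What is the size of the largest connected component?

4

Starting from beta we can reach beta, echo. That is one component of size 2.
Starting from alpha we can reach alpha, hotel. That is one component of size 2.
Starting from fox we can reach fox, gamma. That is one component of size 2.
Starting from kilo we can reach kilo, nova, delta, oscar. That is one component of size 4.
The largest has 4 vertices.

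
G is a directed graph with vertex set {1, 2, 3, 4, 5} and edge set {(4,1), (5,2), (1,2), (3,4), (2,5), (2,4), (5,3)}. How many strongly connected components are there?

{1, 2, 3, 4, 5} are all mutually reachable — one SCC of size 5.
That gives 1 strongly connected component.

1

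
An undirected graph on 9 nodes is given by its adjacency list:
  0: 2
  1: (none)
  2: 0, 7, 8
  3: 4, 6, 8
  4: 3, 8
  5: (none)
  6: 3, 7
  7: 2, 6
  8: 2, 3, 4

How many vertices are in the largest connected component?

7

1 is isolated — a component by itself.
5 is isolated — a component by itself.
Starting from 0 we can reach 0, 2, 3, 4, 6, 7, 8. That is one component of size 7.
The largest has 7 vertices.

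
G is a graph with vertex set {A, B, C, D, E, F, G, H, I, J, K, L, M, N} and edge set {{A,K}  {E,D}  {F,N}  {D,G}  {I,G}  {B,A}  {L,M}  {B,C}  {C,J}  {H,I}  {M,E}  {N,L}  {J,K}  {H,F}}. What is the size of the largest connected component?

Starting from A we can reach A, B, C, J, K. That is one component of size 5.
Starting from D we can reach D, E, F, G, H, I, L, M, N. That is one component of size 9.
The largest has 9 vertices.

9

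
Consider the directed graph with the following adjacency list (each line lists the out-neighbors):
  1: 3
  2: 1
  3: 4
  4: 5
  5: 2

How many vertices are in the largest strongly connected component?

5

{1, 2, 3, 4, 5} are all mutually reachable — one SCC of size 5.
The largest has 5 vertices.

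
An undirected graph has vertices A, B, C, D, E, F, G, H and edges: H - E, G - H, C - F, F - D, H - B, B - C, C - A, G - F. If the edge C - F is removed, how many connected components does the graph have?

C and F are still connected via C-B-H-G-F, so the component count stays at 1.

1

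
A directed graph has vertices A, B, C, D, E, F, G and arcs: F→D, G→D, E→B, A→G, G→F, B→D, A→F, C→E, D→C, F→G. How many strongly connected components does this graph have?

3

{B, C, D, E} are all mutually reachable — one SCC of size 4.
{F, G} are all mutually reachable — one SCC of size 2.
{A} is an SCC by itself.
That gives 3 strongly connected components.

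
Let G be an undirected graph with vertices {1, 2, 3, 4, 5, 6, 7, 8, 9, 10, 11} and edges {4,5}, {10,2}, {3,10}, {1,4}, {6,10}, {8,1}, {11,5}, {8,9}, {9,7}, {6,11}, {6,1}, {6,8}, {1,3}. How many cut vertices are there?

Removing 8 increases the component count from 1 to 2, so 8 is a cut vertex.
Removing 9 increases the component count from 1 to 2, so 9 is a cut vertex.
Removing 10 increases the component count from 1 to 2, so 10 is a cut vertex.
By contrast removing 6 leaves 1 component; it is not a cut vertex. No other vertex is a cut vertex either.

3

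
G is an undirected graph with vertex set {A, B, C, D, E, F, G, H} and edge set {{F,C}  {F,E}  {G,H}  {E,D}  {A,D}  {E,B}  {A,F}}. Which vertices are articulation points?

Removing E increases the component count from 2 to 3, so E is a cut vertex.
Removing F increases the component count from 2 to 3, so F is a cut vertex.
By contrast removing A leaves 2 components; it is not a cut vertex. No other vertex is a cut vertex either.

E, F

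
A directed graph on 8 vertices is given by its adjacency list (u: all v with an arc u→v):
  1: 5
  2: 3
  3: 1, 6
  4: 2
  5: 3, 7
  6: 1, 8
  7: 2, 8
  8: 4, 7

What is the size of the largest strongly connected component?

{1, 2, 3, 4, 5, 6, 7, 8} are all mutually reachable — one SCC of size 8.
The largest has 8 vertices.

8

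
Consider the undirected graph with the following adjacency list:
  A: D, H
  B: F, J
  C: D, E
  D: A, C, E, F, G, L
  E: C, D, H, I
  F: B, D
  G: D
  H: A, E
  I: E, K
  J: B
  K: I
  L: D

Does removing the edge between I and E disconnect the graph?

Yes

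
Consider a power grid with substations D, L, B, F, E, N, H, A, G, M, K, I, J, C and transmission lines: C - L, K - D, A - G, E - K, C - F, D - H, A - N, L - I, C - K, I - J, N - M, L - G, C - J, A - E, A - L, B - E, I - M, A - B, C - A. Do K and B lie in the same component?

From K we can reach A, B, C, D, E, F, G, H, I, J, K, L, M, N, which includes B.

Yes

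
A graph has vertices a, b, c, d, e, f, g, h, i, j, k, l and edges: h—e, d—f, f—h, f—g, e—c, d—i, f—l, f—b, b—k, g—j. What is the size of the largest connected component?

11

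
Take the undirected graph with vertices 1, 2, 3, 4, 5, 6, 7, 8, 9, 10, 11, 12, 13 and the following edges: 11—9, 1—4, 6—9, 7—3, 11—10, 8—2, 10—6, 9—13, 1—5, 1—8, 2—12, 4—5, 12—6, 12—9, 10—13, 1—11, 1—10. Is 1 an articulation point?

Yes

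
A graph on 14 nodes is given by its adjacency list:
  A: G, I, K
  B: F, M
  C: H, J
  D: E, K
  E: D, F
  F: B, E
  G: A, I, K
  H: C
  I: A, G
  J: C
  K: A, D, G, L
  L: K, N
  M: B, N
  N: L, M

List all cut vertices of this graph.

C, K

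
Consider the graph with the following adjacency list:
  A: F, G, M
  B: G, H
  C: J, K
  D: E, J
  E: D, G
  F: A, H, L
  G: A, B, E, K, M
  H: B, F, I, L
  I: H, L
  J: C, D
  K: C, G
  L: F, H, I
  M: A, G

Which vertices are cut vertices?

Removing G increases the component count from 1 to 2, so G is a cut vertex.
By contrast removing H leaves 1 component; it is not a cut vertex. No other vertex is a cut vertex either.

G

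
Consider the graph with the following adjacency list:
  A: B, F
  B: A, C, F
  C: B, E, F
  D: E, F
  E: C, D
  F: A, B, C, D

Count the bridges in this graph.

0

The edges on the cycle C-E-D-F-C are not bridges since each lies on that cycle.
Every edge lies on some cycle, so there are no bridges.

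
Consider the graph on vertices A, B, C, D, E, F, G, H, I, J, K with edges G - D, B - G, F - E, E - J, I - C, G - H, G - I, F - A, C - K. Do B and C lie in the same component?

From B we can reach B, C, D, G, H, I, K, which includes C.

Yes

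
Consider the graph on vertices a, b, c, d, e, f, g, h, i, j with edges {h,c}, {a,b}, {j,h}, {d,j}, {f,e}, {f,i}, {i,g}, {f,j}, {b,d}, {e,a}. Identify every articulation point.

f, h, i, j

Removing f increases the component count from 1 to 2, so f is a cut vertex.
Removing h increases the component count from 1 to 2, so h is a cut vertex.
Removing i increases the component count from 1 to 2, so i is a cut vertex.
Likewise j is a cut vertex.
By contrast removing g leaves 1 component; it is not a cut vertex. No other vertex is a cut vertex either.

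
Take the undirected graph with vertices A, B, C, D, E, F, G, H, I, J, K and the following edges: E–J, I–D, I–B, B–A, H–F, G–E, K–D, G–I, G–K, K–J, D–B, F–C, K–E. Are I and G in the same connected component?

Yes

From I we can reach A, B, D, E, G, I, J, K, which includes G.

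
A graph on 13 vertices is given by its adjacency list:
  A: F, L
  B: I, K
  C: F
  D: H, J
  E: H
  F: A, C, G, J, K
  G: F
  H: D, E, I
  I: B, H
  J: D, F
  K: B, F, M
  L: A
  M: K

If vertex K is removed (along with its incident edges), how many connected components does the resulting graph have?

2

With K gone, the remaining components are: {M}; {A, B, C, D, E, F, G, H, I, J, L}.
That is 2 components.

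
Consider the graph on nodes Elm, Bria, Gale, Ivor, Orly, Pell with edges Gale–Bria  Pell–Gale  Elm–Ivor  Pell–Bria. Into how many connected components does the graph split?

Orly is isolated — a component by itself.
Starting from Elm we can reach Elm, Ivor. That is one component of size 2.
Starting from Bria we can reach Bria, Gale, Pell. That is one component of size 3.
Total: 3 components.

3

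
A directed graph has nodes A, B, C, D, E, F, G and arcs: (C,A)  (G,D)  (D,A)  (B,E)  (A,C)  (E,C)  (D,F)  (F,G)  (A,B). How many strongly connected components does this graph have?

2

{A, B, C, E} are all mutually reachable — one SCC of size 4.
{D, F, G} are all mutually reachable — one SCC of size 3.
That gives 2 strongly connected components.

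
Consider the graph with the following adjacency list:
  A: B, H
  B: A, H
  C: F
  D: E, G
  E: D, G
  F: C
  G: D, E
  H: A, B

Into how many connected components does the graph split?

Starting from C we can reach C, F. That is one component of size 2.
Starting from A we can reach A, B, H. That is one component of size 3.
Starting from D we can reach D, E, G. That is one component of size 3.
Total: 3 components.

3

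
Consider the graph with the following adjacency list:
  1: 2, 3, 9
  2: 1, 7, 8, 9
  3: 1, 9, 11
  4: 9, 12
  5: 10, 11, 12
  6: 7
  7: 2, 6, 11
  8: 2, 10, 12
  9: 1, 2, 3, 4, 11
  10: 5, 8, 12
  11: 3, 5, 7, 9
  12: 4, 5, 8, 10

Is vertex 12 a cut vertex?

No

Deleting 12 leaves 1 component (was 1) (its neighbors 4, 5, 8, 10 remain connected to each other), so 12 is not a cut vertex.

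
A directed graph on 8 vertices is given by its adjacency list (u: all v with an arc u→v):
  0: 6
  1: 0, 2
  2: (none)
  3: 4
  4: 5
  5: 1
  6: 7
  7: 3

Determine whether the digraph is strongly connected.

No

There is no directed path from 2 to 7, so the graph is not strongly connected.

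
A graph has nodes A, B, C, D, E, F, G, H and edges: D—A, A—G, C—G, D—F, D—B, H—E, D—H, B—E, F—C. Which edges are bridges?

none

The edges on the cycle D-F-C-G-A-D are not bridges since each lies on that cycle.
Every edge lies on some cycle, so there are no bridges.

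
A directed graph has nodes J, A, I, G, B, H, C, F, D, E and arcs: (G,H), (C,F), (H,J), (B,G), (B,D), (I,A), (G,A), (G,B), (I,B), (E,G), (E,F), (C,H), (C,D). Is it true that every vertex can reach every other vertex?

There is no directed path from H to A, so the graph is not strongly connected.

No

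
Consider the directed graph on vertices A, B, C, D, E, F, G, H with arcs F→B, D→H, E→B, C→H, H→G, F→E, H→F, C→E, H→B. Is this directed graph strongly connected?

There is no directed path from G to B, so the graph is not strongly connected.

No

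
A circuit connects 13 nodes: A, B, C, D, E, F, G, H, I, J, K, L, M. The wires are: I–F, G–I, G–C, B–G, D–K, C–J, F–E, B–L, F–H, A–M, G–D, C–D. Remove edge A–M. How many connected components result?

Before removal there are 2 components.
A–M is a bridge — removing it separates A's side from M's side.
After removal: 3 components.

3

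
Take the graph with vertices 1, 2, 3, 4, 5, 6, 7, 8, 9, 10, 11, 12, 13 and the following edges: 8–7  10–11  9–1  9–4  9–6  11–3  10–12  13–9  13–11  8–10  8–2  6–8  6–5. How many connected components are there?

1

Starting from 1 we can reach 1, 2, 3, 4, 5, 6, 7, 8, 9, 10, 11, 12, 13. That is one component of size 13.
Total: 1 component.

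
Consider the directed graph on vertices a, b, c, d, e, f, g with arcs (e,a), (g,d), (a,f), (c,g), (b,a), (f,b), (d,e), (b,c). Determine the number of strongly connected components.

1

{a, b, c, d, e, f, g} are all mutually reachable — one SCC of size 7.
That gives 1 strongly connected component.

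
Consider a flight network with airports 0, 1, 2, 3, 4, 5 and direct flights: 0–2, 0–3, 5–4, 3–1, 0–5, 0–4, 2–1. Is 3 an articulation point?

No

Deleting 3 leaves 1 component (was 1) (its neighbors 0, 1 remain connected to each other), so 3 is not a cut vertex.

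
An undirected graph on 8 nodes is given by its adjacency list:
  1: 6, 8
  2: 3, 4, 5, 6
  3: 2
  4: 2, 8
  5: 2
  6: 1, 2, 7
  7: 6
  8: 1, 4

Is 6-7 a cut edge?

Yes

Removing 6-7 leaves no path between 6 and 7: the component count goes from 1 to 2. So it is a bridge.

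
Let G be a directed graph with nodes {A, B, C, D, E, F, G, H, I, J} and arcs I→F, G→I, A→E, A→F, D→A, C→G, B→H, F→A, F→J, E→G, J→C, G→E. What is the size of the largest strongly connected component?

7

{A, C, E, F, G, I, J} are all mutually reachable — one SCC of size 7.
{H} is an SCC by itself.
{B} is an SCC by itself.
{D} is an SCC by itself.
The largest has 7 vertices.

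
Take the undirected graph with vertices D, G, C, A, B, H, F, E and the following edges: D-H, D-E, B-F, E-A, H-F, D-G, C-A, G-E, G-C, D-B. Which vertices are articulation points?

Removing D increases the component count from 1 to 2, so D is a cut vertex.
By contrast removing A leaves 1 component; it is not a cut vertex. No other vertex is a cut vertex either.

D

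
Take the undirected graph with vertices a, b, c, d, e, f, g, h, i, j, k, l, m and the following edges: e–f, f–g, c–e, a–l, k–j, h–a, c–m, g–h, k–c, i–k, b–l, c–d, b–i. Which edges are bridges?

c-d, c-m, j-k

The edges on the cycle b-i-k-c-e-f-g-h-a-l-b are not bridges since each lies on that cycle.
But removing c–m disconnects c from m; removing d–c disconnects d from c; removing k–j disconnects k from j — these are bridges.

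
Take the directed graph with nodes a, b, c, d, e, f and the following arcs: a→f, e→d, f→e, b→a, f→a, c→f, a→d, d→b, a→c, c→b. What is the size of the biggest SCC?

6

{a, b, c, d, e, f} are all mutually reachable — one SCC of size 6.
The largest has 6 vertices.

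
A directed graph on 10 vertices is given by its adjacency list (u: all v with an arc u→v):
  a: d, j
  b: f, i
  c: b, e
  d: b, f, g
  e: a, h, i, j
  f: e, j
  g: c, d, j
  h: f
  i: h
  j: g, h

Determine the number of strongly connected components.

{a, b, c, d, e, f, g, h, i, j} are all mutually reachable — one SCC of size 10.
That gives 1 strongly connected component.

1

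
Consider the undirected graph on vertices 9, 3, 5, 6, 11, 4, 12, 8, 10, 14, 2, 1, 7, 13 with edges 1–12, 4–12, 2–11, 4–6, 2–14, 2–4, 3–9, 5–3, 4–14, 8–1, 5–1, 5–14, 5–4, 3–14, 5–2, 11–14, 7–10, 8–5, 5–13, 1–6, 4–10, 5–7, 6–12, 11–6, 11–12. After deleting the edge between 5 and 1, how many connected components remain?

1

5 and 1 are still connected via 5-8-1, so the component count stays at 1.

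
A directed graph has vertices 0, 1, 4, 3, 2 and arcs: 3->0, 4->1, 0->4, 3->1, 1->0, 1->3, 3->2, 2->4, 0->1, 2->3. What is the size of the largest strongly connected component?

5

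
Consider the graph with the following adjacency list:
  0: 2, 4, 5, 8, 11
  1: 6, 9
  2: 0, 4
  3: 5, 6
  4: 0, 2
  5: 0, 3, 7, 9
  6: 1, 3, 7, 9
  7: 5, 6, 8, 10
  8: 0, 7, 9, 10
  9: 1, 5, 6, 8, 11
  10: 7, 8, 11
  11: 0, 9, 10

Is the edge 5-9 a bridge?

No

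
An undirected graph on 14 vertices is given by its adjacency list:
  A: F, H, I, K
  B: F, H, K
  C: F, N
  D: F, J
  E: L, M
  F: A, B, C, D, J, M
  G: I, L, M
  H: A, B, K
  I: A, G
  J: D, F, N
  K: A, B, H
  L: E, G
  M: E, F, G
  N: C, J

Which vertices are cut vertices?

F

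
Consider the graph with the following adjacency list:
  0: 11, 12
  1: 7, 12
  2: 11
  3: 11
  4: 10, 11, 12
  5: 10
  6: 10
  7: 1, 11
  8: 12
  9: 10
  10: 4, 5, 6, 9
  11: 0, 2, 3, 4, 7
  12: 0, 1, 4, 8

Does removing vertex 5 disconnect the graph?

No

Deleting 5 leaves 1 component (was 1), so 5 is not a cut vertex.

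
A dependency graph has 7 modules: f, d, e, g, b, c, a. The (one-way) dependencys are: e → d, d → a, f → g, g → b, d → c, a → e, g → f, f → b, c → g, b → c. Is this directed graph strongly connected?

There is no directed path from b to d, so the graph is not strongly connected.

No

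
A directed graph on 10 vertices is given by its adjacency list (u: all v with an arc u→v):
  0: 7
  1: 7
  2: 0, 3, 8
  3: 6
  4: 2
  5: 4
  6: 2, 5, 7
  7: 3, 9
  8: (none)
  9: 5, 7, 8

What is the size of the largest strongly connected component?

{0, 2, 3, 4, 5, 6, 7, 9} are all mutually reachable — one SCC of size 8.
{1} is an SCC by itself.
{8} is an SCC by itself.
The largest has 8 vertices.

8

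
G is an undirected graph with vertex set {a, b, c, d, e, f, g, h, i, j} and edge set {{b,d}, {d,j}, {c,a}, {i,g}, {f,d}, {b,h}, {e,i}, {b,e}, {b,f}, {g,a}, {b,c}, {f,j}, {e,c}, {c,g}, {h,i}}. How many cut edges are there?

0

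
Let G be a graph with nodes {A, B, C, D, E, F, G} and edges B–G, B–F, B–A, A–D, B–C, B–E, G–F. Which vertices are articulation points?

A, B

Removing A increases the component count from 1 to 2, so A is a cut vertex.
Removing B increases the component count from 1 to 4, so B is a cut vertex.
By contrast removing C leaves 1 component; it is not a cut vertex. No other vertex is a cut vertex either.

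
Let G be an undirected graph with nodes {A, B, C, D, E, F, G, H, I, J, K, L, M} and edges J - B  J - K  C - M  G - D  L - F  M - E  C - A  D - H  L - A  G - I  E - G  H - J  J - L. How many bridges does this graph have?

4

The edges on the cycle C-M-E-G-D-H-J-L-A-C are not bridges since each lies on that cycle.
But removing K - J disconnects K from J; removing I - G disconnects I from G; removing B - J disconnects B from J; removing F - L disconnects F from L — these are bridges.
That makes 4 bridges.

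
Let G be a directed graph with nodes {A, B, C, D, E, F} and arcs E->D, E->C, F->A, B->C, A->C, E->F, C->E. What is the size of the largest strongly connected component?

4

{A, C, E, F} are all mutually reachable — one SCC of size 4.
{B} is an SCC by itself.
{D} is an SCC by itself.
The largest has 4 vertices.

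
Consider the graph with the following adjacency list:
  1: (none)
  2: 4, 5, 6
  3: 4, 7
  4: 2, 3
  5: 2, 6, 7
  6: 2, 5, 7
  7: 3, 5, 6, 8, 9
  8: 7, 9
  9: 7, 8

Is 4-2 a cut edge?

No

After removing 4-2, the path 4-3-7-5-2 still connects them, so the edge is not a bridge.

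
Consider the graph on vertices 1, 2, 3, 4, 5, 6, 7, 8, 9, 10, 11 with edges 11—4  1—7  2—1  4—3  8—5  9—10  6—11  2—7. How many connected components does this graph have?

Starting from 5 we can reach 5, 8. That is one component of size 2.
Starting from 9 we can reach 9, 10. That is one component of size 2.
Starting from 1 we can reach 1, 2, 7. That is one component of size 3.
Starting from 3 we can reach 3, 4, 6, 11. That is one component of size 4.
Total: 4 components.

4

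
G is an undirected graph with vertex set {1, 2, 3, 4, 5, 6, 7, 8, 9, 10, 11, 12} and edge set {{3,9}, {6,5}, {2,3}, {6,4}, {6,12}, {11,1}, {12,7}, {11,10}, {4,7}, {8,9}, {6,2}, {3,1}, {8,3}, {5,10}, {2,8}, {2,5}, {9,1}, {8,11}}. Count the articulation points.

Removing 6 increases the component count from 1 to 2, so 6 is a cut vertex.
By contrast removing 4 leaves 1 component; it is not a cut vertex. No other vertex is a cut vertex either.

1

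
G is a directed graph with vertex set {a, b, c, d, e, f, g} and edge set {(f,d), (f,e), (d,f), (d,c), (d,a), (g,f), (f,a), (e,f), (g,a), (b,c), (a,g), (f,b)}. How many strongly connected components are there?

{a, d, e, f, g} are all mutually reachable — one SCC of size 5.
{b} is an SCC by itself.
{c} is an SCC by itself.
That gives 3 strongly connected components.

3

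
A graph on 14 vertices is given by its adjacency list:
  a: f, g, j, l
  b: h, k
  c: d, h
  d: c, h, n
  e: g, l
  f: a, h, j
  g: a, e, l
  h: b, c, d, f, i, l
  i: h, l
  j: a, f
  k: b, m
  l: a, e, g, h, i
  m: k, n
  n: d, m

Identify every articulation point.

h

Removing h increases the component count from 1 to 2, so h is a cut vertex.
By contrast removing d leaves 1 component; it is not a cut vertex. No other vertex is a cut vertex either.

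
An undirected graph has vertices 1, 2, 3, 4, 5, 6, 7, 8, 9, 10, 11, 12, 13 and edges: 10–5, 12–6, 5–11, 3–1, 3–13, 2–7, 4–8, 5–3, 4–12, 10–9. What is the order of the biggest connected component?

7

Starting from 2 we can reach 2, 7. That is one component of size 2.
Starting from 4 we can reach 4, 6, 8, 12. That is one component of size 4.
Starting from 1 we can reach 1, 3, 5, 9, 10, 11, 13. That is one component of size 7.
The largest has 7 vertices.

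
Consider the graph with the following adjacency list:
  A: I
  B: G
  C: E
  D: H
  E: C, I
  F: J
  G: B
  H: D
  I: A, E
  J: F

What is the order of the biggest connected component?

4

Starting from D we can reach D, H. That is one component of size 2.
Starting from F we can reach F, J. That is one component of size 2.
Starting from B we can reach B, G. That is one component of size 2.
Starting from A we can reach A, C, E, I. That is one component of size 4.
The largest has 4 vertices.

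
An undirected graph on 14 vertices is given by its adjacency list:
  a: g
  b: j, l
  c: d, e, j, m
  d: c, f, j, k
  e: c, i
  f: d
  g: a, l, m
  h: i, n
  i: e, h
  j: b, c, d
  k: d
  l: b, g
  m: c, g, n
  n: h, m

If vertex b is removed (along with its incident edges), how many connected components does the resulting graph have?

With b gone, the remaining components are: {a, c, d, e, f, g, h, i, j, k, l, m, n}.
That is 1 component.

1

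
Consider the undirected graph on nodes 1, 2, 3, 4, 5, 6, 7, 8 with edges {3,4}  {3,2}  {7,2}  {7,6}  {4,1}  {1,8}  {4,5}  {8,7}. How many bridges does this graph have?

The edges on the cycle 3-4-1-8-7-2-3 are not bridges since each lies on that cycle.
But removing 4—5 disconnects 4 from 5; removing 7—6 disconnects 7 from 6 — these are bridges.
That makes 2 bridges.

2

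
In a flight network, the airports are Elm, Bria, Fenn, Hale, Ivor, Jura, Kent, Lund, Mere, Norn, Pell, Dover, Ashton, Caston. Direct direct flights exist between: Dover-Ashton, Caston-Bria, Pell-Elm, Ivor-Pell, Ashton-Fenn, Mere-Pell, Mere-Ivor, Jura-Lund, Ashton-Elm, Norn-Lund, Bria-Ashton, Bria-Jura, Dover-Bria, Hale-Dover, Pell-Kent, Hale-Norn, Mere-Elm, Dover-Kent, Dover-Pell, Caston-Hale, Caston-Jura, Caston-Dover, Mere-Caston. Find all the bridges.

The edges on the cycle Caston-Hale-Norn-Lund-Jura-Bria-Dover-Caston are not bridges since each lies on that cycle.
But removing Fenn-Ashton disconnects Fenn from Ashton — this is a bridge.

Ashton-Fenn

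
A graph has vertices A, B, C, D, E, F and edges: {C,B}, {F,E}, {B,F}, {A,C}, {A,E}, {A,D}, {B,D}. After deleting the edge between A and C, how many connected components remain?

1

A and C are still connected via A-D-B-C, so the component count stays at 1.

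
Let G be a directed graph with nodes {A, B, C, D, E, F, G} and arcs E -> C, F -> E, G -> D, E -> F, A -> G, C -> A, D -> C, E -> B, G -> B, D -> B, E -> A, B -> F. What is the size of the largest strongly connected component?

{A, B, C, D, E, F, G} are all mutually reachable — one SCC of size 7.
The largest has 7 vertices.

7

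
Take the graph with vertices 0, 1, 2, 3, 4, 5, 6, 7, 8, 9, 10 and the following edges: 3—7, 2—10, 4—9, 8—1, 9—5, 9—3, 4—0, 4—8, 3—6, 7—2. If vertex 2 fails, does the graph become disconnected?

Deleting 2 raises the number of components from 1 to 2, so 2 is a cut vertex.

Yes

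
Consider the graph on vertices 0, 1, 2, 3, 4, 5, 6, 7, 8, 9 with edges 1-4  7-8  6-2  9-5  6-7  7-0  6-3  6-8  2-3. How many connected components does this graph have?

3

Starting from 5 we can reach 5, 9. That is one component of size 2.
Starting from 1 we can reach 1, 4. That is one component of size 2.
Starting from 0 we can reach 0, 2, 3, 6, 7, 8. That is one component of size 6.
Total: 3 components.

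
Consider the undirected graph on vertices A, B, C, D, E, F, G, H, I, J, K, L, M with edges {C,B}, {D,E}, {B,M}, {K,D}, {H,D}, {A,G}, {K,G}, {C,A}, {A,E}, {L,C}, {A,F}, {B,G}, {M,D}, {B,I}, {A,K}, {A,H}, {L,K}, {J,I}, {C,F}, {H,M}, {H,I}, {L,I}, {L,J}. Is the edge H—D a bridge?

No

After removing H—D, the path H-M-D still connects them, so the edge is not a bridge.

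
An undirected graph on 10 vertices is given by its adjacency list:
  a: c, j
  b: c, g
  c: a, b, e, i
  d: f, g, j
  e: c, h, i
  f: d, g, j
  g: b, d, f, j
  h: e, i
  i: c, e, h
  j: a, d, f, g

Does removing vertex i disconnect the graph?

No

Deleting i leaves 1 component (was 1) (its neighbors c, e, h remain connected to each other), so i is not a cut vertex.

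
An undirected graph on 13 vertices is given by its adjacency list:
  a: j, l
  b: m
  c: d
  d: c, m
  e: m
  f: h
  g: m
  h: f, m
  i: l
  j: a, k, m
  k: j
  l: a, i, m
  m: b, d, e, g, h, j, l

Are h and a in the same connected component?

From h we can reach a, b, c, d, e, f, g, h, i, j, k, l, m, which includes a.

Yes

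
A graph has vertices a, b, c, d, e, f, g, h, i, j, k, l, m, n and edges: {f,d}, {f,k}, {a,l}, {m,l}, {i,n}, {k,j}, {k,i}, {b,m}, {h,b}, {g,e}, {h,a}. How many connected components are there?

4

c is isolated — a component by itself.
Starting from e we can reach e, g. That is one component of size 2.
Starting from a we can reach a, b, h, l, m. That is one component of size 5.
Starting from d we can reach d, f, i, j, k, n. That is one component of size 6.
Total: 4 components.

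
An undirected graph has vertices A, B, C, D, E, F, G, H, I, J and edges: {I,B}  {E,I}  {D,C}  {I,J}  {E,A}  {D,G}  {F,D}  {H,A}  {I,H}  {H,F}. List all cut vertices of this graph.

D, F, H, I

Removing D increases the component count from 1 to 3, so D is a cut vertex.
Removing F increases the component count from 1 to 2, so F is a cut vertex.
Removing H increases the component count from 1 to 2, so H is a cut vertex.
Likewise I is a cut vertex.
By contrast removing J leaves 1 component; it is not a cut vertex. No other vertex is a cut vertex either.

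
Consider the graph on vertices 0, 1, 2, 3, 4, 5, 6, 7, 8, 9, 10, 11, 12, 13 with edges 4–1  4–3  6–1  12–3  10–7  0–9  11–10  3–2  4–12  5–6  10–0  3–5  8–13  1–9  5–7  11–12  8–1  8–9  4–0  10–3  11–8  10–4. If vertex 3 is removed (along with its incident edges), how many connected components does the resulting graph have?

2

With 3 gone, the remaining components are: {2}; {0, 1, 4, 5, 6, 7, 8, 9, 10, 11, 12, 13}.
That is 2 components.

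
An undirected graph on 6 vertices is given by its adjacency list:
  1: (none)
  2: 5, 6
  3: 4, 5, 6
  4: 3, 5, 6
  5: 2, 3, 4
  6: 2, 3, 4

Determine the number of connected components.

1 is isolated — a component by itself.
Starting from 2 we can reach 2, 3, 4, 5, 6. That is one component of size 5.
Total: 2 components.

2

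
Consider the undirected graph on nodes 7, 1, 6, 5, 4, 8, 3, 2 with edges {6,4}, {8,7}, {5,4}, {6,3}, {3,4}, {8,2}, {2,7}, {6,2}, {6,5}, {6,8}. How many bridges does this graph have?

0

The edges on the cycle 6-5-4-6 are not bridges since each lies on that cycle.
Every edge lies on some cycle, so there are no bridges.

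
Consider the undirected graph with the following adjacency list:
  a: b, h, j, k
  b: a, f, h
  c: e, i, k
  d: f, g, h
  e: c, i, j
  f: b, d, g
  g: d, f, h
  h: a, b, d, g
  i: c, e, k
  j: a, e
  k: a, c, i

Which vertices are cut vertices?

Removing a increases the component count from 1 to 2, so a is a cut vertex.
By contrast removing h leaves 1 component; it is not a cut vertex. No other vertex is a cut vertex either.

a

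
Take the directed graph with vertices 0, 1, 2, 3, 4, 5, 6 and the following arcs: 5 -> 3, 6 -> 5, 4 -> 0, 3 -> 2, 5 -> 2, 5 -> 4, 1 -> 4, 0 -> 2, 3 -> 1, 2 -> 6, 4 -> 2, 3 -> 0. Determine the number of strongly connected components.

{0, 1, 2, 3, 4, 5, 6} are all mutually reachable — one SCC of size 7.
That gives 1 strongly connected component.

1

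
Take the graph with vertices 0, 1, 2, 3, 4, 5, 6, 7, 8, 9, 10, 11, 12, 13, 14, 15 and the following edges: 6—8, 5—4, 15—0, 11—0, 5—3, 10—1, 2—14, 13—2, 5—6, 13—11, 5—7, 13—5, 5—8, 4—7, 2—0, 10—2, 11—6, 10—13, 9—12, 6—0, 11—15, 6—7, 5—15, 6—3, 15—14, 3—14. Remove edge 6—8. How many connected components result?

2

6 and 8 are still connected via 6-5-8, so the component count stays at 2.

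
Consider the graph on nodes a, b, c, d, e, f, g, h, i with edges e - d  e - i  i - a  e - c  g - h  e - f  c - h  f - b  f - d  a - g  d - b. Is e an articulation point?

Yes

Deleting e raises the number of components from 1 to 2, so e is a cut vertex.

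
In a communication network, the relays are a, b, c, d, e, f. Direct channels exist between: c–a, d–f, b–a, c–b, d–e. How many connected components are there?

2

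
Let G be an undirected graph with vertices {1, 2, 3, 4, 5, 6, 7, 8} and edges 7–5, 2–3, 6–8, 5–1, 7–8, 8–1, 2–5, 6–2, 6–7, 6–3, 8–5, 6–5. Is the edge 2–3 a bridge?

After removing 2–3, the path 2-6-3 still connects them, so the edge is not a bridge.

No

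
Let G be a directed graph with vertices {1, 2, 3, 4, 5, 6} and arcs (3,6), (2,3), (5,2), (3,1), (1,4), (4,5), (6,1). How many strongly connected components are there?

{1, 2, 3, 4, 5, 6} are all mutually reachable — one SCC of size 6.
That gives 1 strongly connected component.

1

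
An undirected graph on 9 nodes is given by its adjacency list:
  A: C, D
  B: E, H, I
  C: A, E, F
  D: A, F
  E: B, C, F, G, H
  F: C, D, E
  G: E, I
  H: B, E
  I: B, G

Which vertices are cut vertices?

Removing E increases the component count from 1 to 2, so E is a cut vertex.
By contrast removing H leaves 1 component; it is not a cut vertex. No other vertex is a cut vertex either.

E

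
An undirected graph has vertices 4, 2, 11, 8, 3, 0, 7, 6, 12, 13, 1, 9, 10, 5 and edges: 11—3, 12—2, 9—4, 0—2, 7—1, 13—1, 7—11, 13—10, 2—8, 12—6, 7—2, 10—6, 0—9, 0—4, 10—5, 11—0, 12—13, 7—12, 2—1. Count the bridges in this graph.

The edges on the cycle 12-13-10-6-12 are not bridges since each lies on that cycle.
But removing 5—10 disconnects 5 from 10; removing 3—11 disconnects 3 from 11; removing 2—8 disconnects 2 from 8 — these are bridges.
That makes 3 bridges.

3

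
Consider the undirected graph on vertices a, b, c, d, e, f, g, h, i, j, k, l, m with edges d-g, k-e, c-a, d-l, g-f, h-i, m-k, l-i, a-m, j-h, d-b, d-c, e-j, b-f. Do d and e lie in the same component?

From d we can reach a, b, c, d, e, f, g, h, i, j, k, l, m, which includes e.

Yes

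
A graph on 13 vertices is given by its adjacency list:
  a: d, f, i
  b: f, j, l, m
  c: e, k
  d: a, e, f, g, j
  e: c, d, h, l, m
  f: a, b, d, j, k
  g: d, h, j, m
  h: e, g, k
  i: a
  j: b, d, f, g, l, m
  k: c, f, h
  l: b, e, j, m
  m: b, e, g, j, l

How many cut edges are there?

1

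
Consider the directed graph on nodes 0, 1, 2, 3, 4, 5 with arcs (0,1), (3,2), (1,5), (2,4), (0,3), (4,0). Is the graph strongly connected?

No

There is no directed path from 5 to 2, so the graph is not strongly connected.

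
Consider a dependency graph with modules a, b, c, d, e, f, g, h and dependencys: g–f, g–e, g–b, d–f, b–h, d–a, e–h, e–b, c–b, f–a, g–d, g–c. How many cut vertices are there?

Removing g increases the component count from 1 to 2, so g is a cut vertex.
By contrast removing h leaves 1 component; it is not a cut vertex. No other vertex is a cut vertex either.

1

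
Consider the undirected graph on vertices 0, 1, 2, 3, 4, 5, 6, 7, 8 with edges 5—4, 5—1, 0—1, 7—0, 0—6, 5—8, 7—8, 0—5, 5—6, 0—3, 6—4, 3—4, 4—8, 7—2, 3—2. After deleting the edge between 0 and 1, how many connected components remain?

0 and 1 are still connected via 0-5-1, so the component count stays at 1.

1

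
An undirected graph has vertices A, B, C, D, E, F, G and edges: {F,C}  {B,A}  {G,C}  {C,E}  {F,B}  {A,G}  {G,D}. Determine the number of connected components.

1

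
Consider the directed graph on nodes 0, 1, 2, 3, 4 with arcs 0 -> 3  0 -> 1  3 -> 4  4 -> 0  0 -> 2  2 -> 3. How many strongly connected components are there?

{0, 2, 3, 4} are all mutually reachable — one SCC of size 4.
{1} is an SCC by itself.
That gives 2 strongly connected components.

2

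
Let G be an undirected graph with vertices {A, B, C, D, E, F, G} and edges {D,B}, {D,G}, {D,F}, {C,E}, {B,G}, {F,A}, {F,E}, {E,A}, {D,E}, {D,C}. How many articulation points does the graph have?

Removing D increases the component count from 1 to 2, so D is a cut vertex.
By contrast removing C leaves 1 component; it is not a cut vertex. No other vertex is a cut vertex either.

1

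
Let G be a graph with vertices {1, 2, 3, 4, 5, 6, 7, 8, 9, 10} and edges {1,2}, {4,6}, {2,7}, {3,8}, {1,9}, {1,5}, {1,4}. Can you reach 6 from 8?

No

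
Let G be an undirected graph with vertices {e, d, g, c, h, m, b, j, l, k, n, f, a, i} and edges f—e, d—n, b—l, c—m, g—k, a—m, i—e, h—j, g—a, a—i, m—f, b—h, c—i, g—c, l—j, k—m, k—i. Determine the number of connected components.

3

Starting from d we can reach d, n. That is one component of size 2.
Starting from b we can reach b, h, j, l. That is one component of size 4.
Starting from a we can reach a, c, e, f, g, i, k, m. That is one component of size 8.
Total: 3 components.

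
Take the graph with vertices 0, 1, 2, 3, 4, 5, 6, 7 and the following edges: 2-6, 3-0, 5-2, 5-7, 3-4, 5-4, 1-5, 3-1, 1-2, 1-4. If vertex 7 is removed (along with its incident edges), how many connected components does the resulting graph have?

1

With 7 gone, the remaining components are: {0, 1, 2, 3, 4, 5, 6}.
That is 1 component.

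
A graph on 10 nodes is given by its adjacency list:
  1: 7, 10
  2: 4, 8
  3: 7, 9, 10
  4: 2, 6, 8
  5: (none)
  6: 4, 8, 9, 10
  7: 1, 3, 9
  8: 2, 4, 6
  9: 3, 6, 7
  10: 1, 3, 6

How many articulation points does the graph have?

1

Removing 6 increases the component count from 2 to 3, so 6 is a cut vertex.
By contrast removing 9 leaves 2 components; it is not a cut vertex. No other vertex is a cut vertex either.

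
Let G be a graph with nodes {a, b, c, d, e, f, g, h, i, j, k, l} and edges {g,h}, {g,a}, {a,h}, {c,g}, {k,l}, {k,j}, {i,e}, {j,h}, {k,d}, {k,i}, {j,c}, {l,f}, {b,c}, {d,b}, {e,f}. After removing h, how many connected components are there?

With h gone, the remaining components are: {a, b, c, d, e, f, g, i, j, k, l}.
That is 1 component.

1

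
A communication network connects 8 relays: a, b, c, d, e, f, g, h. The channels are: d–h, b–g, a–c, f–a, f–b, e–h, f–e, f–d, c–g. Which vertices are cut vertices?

f

Removing f increases the component count from 1 to 2, so f is a cut vertex.
By contrast removing d leaves 1 component; it is not a cut vertex. No other vertex is a cut vertex either.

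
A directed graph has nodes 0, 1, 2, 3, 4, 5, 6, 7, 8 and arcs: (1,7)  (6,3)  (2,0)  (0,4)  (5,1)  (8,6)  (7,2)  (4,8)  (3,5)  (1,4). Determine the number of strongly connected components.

{0, 1, 2, 3, 4, 5, 6, 7, 8} are all mutually reachable — one SCC of size 9.
That gives 1 strongly connected component.

1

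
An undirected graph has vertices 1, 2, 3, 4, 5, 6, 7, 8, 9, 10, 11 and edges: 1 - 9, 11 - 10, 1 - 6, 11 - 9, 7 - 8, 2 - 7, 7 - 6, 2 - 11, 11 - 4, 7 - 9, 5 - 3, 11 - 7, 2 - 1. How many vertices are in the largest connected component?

9

Starting from 3 we can reach 3, 5. That is one component of size 2.
Starting from 1 we can reach 1, 2, 4, 6, 7, 8, 9, 10, 11. That is one component of size 9.
The largest has 9 vertices.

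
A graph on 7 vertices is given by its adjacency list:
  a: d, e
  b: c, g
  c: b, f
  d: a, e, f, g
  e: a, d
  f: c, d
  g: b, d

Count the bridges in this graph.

The edges on the cycle d-a-e-d are not bridges since each lies on that cycle.
Every edge lies on some cycle, so there are no bridges.

0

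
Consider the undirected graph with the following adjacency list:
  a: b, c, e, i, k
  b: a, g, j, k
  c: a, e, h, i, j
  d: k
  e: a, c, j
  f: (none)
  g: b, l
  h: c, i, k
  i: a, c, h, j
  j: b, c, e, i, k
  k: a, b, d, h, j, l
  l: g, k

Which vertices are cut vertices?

Removing k increases the component count from 2 to 3, so k is a cut vertex.
By contrast removing d leaves 2 components; it is not a cut vertex. No other vertex is a cut vertex either.

k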